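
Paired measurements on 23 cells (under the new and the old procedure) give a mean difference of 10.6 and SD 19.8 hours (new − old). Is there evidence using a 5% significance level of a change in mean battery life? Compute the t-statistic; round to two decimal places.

2.57

H0: μ_d = 0; H1: μ_d ≠ 0 (paired t-test on the differences, two-sided).
t = d̄/(s_d/√n) = 10.6/(19.8/√23) = 2.57
df = n − 1 = 22
Two-sided p-value ≈ 0.018
Since p ≈ 0.018 < α = 0.05, reject H0; the data support H1.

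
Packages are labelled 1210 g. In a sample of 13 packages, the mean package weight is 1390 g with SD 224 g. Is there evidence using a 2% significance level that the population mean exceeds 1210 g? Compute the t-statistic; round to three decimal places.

2.897

H0: μ = 1210; H1: μ > 1210 (one-sample t-test, right-tailed).
t = (x̄ − μ₀)/(s/√n) = (1390 − 1210)/(224/√13) = 2.897
df = n − 1 = 12
p-value = P(T ≥ 2.897) ≈ 0.0067
Since p ≈ 0.0067 < α = 0.02, reject H0; the evidence is statistically significant.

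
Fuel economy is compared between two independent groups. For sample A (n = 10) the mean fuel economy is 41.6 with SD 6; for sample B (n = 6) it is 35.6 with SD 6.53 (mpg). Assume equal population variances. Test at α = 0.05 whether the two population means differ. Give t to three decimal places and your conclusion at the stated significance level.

t = 1.876; fail to reject H0

Let group 1 = sample A, group 2 = sample B. H0: μ_1 = μ_2; H1: μ_1 ≠ μ_2 (two-sample pooled-variance t-test, two-sided).
s_p² = [(10−1)·6² + (6−1)·6.53²]/(10+6−2) = 38.3718
t = (41.6 − 35.6)/√[38.3718·(1/10 + 1/6)] = 1.876
df = n₁ + n₂ − 2 = 14
Two-sided p-value ≈ 0.0817
Since p ≈ 0.0817 > α = 0.05, fail to reject H0; the evidence is not statistically significant.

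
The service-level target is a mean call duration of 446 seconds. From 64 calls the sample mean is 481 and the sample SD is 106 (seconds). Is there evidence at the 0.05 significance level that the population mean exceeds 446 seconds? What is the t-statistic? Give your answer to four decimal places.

2.6415

H0: μ = 446; H1: μ > 446 (one-sample t-test, right-tailed).
t = (x̄ − μ₀)/(s/√n) = (481 − 446)/(106/√64) = 2.6415
df = n − 1 = 63
p-value = P(T ≥ 2.6415) ≈ 0.0052
Since p ≈ 0.0052 < α = 0.05, reject H0; the evidence is statistically significant.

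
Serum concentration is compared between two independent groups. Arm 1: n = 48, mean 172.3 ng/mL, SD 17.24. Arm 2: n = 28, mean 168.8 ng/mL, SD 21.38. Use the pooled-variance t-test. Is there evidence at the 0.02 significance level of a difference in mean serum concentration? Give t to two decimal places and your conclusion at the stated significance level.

Let group 1 = arm 1, group 2 = arm 2. H0: μ_1 = μ_2; H1: μ_1 ≠ μ_2 (two-sample pooled-variance t-test, two-sided).
s_p² = [(48−1)·17.24² + (28−1)·21.38²]/(48+28−2) = 355.555
t = (172.3 − 168.8)/√[355.555·(1/48 + 1/28)] = 0.78
df = n₁ + n₂ − 2 = 74
Two-sided p-value ≈ 0.4375
Since p ≈ 0.4375 > α = 0.02, fail to reject H0; the evidence is not statistically significant.

t = 0.78; fail to reject H0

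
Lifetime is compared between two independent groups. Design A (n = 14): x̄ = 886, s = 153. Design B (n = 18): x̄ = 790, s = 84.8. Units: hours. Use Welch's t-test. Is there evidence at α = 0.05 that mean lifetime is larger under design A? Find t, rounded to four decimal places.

Let group 1 = design A, group 2 = design B. H0: μ_1 = μ_2; H1: μ_1 > μ_2 (Welch's two-sample t-test, right-tailed).
t = (x̄_1 − x̄_2)/√(s_1²/n_1 + s_2²/n_2) = (886 − 790)/√(153²/14 + 84.8²/18) = 2.1092
Welch–Satterthwaite df ≈ 19.12
p-value = P(T ≥ 2.1092) ≈ 0.024
Since p ≈ 0.024 < α = 0.05, reject H0; the data support H1.

2.1092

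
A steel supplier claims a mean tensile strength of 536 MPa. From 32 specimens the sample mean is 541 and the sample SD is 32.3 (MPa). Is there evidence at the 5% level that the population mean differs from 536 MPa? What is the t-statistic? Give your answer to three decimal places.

0.876

H0: μ = 536; H1: μ ≠ 536 (one-sample t-test, two-sided).
t = (x̄ − μ₀)/(s/√n) = (541 − 536)/(32.3/√32) = 0.876
df = n − 1 = 31
Two-sided p-value ≈ 0.388
Since p ≈ 0.388 > α = 0.05, fail to reject H0; the data do not provide sufficient evidence against H0.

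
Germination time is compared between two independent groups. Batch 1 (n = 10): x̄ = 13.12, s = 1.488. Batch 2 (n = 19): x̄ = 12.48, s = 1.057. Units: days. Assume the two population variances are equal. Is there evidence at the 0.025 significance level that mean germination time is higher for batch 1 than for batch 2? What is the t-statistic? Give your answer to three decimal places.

Let group 1 = batch 1, group 2 = batch 2. H0: μ_1 = μ_2; H1: μ_1 > μ_2 (two-sample pooled-variance t-test, right-tailed).
s_p² = [(10−1)·1.488² + (19−1)·1.057²]/(10+19−2) = 1.48288
t = (13.12 − 12.48)/√[1.48288·(1/10 + 1/19)] = 1.345
df = n₁ + n₂ − 2 = 27
p-value = P(T ≥ 1.345) ≈ 0.0949
Since p ≈ 0.0949 > α = 0.025, fail to reject H0; the data do not provide sufficient evidence against H0.

1.345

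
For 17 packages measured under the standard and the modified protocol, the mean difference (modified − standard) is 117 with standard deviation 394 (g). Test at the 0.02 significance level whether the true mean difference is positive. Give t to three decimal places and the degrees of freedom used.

t = 1.224, df = 16

H0: μ_d = 0; H1: μ_d > 0 (paired t-test on the differences, right-tailed).
t = d̄/(s_d/√n) = 117/(394/√17) = 1.224
df = n − 1 = 16
p-value = P(T ≥ 1.224) ≈ 0.1193
Since p ≈ 0.1193 > α = 0.02, fail to reject H0; the evidence is not statistically significant.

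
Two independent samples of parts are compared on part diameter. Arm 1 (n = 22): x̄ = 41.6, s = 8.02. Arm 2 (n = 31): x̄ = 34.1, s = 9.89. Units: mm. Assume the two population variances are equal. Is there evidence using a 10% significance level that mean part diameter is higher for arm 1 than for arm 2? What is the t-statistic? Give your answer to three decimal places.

Let group 1 = arm 1, group 2 = arm 2. H0: μ_1 = μ_2; H1: μ_1 > μ_2 (two-sample pooled-variance t-test, right-tailed).
s_p² = [(22−1)·8.02² + (31−1)·9.89²]/(22+31−2) = 84.0214
t = (41.6 − 34.1)/√[84.0214·(1/22 + 1/31)] = 2.935
df = n₁ + n₂ − 2 = 51
p-value = P(T ≥ 2.935) ≈ 0.002
Since p ≈ 0.002 < α = 0.1, reject H0; the evidence is statistically significant.

2.935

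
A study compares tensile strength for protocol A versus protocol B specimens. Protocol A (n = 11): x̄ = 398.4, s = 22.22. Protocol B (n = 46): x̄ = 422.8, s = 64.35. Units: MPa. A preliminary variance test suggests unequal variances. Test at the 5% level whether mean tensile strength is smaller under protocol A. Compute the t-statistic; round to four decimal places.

-2.1008

Let group 1 = protocol A, group 2 = protocol B. H0: μ_1 = μ_2; H1: μ_1 < μ_2 (Welch's two-sample t-test, left-tailed).
t = (x̄_1 − x̄_2)/√(s_1²/n_1 + s_2²/n_2) = (398.4 − 422.8)/√(22.22²/11 + 64.35²/46) = -2.1008
Welch–Satterthwaite df ≈ 47.70
p-value = P(T ≤ -2.1008) ≈ 0.020
Since p ≈ 0.020 < α = 0.05, reject H0; the evidence is statistically significant.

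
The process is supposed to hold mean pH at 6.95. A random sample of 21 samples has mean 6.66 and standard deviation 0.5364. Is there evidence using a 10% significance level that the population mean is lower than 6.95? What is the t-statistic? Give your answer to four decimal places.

-2.4775

H0: μ = 6.95; H1: μ < 6.95 (one-sample t-test, left-tailed).
t = (x̄ − μ₀)/(s/√n) = (6.66 − 6.95)/(0.5364/√21) = -2.4775
df = n − 1 = 20
p-value = P(T ≤ -2.4775) ≈ 0.011
Since p ≈ 0.011 < α = 0.1, reject H0; the data support H1.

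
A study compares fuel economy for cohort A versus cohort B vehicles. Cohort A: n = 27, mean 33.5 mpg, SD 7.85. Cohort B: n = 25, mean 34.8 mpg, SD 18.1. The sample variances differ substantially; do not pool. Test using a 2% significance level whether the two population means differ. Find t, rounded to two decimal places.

-0.33

Let group 1 = cohort A, group 2 = cohort B. H0: μ_1 = μ_2; H1: μ_1 ≠ μ_2 (Welch's two-sample t-test, two-sided).
t = (x̄_1 − x̄_2)/√(s_1²/n_1 + s_2²/n_2) = (33.5 − 34.8)/√(7.85²/27 + 18.1²/25) = -0.33
Welch–Satterthwaite df ≈ 32.19
Two-sided p-value ≈ 0.7425
Since p ≈ 0.7425 > α = 0.02, fail to reject H0; the data do not provide sufficient evidence against H0.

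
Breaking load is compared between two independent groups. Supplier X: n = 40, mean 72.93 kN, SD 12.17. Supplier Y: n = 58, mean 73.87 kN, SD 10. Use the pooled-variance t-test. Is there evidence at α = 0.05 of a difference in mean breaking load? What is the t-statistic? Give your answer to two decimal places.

Let group 1 = supplier X, group 2 = supplier Y. H0: μ_1 = μ_2; H1: μ_1 ≠ μ_2 (two-sample pooled-variance t-test, two-sided).
s_p² = [(40−1)·12.17² + (58−1)·10²]/(40+58−2) = 119.544
t = (72.93 − 73.87)/√[119.544·(1/40 + 1/58)] = -0.42
df = n₁ + n₂ − 2 = 96
Two-sided p-value ≈ 0.677
Since p ≈ 0.677 > α = 0.05, fail to reject H0; the evidence is not statistically significant.

-0.42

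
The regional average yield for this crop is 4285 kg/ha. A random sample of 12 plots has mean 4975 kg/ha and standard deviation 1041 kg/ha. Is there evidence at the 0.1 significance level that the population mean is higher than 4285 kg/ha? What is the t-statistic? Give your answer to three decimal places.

H0: μ = 4285; H1: μ > 4285 (one-sample t-test, right-tailed).
t = (x̄ − μ₀)/(s/√n) = (4975 − 4285)/(1041/√12) = 2.296
df = n − 1 = 11
p-value = P(T ≥ 2.296) ≈ 0.0212
Since p ≈ 0.0212 < α = 0.1, reject H0; the evidence is statistically significant.

2.296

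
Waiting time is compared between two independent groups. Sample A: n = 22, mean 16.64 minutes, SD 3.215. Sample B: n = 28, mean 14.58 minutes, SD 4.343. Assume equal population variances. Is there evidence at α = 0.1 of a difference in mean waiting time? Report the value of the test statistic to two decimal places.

Let group 1 = sample A, group 2 = sample B. H0: μ_1 = μ_2; H1: μ_1 ≠ μ_2 (two-sample pooled-variance t-test, two-sided).
s_p² = [(22−1)·3.215² + (28−1)·4.343²]/(22+28−2) = 15.1318
t = (16.64 − 14.58)/√[15.1318·(1/22 + 1/28)] = 1.86
df = n₁ + n₂ − 2 = 48
Two-sided p-value ≈ 0.0692
Since p ≈ 0.0692 < α = 0.1, reject H0; the evidence is statistically significant.

1.86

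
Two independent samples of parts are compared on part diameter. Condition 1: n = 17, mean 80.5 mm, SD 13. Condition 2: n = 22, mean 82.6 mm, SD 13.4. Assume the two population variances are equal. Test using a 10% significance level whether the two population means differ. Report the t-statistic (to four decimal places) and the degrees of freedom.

Let group 1 = condition 1, group 2 = condition 2. H0: μ_1 = μ_2; H1: μ_1 ≠ μ_2 (two-sample pooled-variance t-test, two-sided).
s_p² = [(17−1)·13² + (22−1)·13.4²]/(17+22−2) = 174.994
t = (80.5 − 82.6)/√[174.994·(1/17 + 1/22)] = -0.4916
df = n₁ + n₂ − 2 = 37
Two-sided p-value ≈ 0.626
Since p ≈ 0.626 > α = 0.1, fail to reject H0; the data do not provide sufficient evidence against H0.

t = -0.4916, df = 37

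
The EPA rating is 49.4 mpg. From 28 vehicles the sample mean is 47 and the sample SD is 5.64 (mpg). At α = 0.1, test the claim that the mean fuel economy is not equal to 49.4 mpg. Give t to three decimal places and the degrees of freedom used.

t = -2.252, df = 27

H0: μ = 49.4; H1: μ ≠ 49.4 (one-sample t-test, two-sided).
t = (x̄ − μ₀)/(s/√n) = (47 − 49.4)/(5.64/√28) = -2.252
df = n − 1 = 27
Two-sided p-value ≈ 0.0327
Since p ≈ 0.0327 < α = 0.1, reject H0; the data support H1.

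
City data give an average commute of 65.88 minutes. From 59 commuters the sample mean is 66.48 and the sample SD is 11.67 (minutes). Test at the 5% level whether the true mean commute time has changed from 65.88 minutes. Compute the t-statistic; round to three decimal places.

H0: μ = 65.88; H1: μ ≠ 65.88 (one-sample t-test, two-sided).
t = (x̄ − μ₀)/(s/√n) = (66.48 − 65.88)/(11.67/√59) = 0.395
df = n − 1 = 58
Two-sided p-value ≈ 0.6944
Since p ≈ 0.6944 > α = 0.05, fail to reject H0; the evidence is not statistically significant.

0.395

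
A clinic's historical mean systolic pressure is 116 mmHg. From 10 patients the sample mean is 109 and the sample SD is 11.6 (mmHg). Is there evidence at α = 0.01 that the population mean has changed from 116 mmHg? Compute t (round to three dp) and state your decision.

t = -1.908; fail to reject H0

H0: μ = 116; H1: μ ≠ 116 (one-sample t-test, two-sided).
t = (x̄ − μ₀)/(s/√n) = (109 − 116)/(11.6/√10) = -1.908
df = n − 1 = 9
Two-sided p-value ≈ 0.089
Since p ≈ 0.089 > α = 0.01, fail to reject H0; the data do not provide sufficient evidence against H0.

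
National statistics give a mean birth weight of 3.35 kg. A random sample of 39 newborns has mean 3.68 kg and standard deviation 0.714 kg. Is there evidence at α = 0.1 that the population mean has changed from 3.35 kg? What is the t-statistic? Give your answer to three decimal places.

H0: μ = 3.35; H1: μ ≠ 3.35 (one-sample t-test, two-sided).
t = (x̄ − μ₀)/(s/√n) = (3.68 − 3.35)/(0.714/√39) = 2.886
df = n − 1 = 38
Two-sided p-value ≈ 0.006
Since p ≈ 0.006 < α = 0.1, reject H0; the data support H1.

2.886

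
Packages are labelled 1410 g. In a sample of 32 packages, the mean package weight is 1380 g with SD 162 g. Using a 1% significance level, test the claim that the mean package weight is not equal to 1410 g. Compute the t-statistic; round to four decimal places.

-1.0476

H0: μ = 1410; H1: μ ≠ 1410 (one-sample t-test, two-sided).
t = (x̄ − μ₀)/(s/√n) = (1380 − 1410)/(162/√32) = -1.0476
df = n − 1 = 31
Two-sided p-value ≈ 0.303
Since p ≈ 0.303 > α = 0.01, fail to reject H0; the evidence is not statistically significant.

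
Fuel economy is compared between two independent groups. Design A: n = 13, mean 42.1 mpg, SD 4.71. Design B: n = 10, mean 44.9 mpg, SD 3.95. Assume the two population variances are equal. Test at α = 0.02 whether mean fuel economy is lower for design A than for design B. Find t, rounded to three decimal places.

Let group 1 = design A, group 2 = design B. H0: μ_1 = μ_2; H1: μ_1 < μ_2 (two-sample pooled-variance t-test, left-tailed).
s_p² = [(13−1)·4.71² + (10−1)·3.95²]/(13+10−2) = 19.3634
t = (42.1 − 44.9)/√[19.3634·(1/13 + 1/10)] = -1.513
df = n₁ + n₂ − 2 = 21
p-value = P(T ≤ -1.513) ≈ 0.073
Since p ≈ 0.073 > α = 0.02, fail to reject H0; the data do not provide sufficient evidence against H0.

-1.513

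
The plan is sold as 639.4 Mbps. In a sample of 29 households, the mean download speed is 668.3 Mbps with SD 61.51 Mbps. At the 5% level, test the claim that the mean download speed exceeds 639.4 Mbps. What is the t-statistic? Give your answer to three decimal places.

2.530

H0: μ = 639.4; H1: μ > 639.4 (one-sample t-test, right-tailed).
t = (x̄ − μ₀)/(s/√n) = (668.3 − 639.4)/(61.51/√29) = 2.530
df = n − 1 = 28
p-value = P(T ≥ 2.530) ≈ 0.0087
Since p ≈ 0.0087 < α = 0.05, reject H0; the data support H1.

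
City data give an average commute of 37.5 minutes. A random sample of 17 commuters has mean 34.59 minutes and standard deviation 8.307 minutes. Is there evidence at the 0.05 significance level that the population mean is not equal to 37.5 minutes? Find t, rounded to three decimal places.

-1.444

H0: μ = 37.5; H1: μ ≠ 37.5 (one-sample t-test, two-sided).
t = (x̄ − μ₀)/(s/√n) = (34.59 − 37.5)/(8.307/√17) = -1.444
df = n − 1 = 16
Two-sided p-value ≈ 0.1679
Since p ≈ 0.1679 > α = 0.05, fail to reject H0; the evidence is not statistically significant.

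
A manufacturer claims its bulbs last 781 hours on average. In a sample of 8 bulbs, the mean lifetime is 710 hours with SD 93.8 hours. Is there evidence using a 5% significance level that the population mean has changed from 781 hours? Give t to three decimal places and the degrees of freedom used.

H0: μ = 781; H1: μ ≠ 781 (one-sample t-test, two-sided).
t = (x̄ − μ₀)/(s/√n) = (710 − 781)/(93.8/√8) = -2.141
df = n − 1 = 7
Two-sided p-value ≈ 0.070
Since p ≈ 0.070 > α = 0.05, fail to reject H0; the evidence is not statistically significant.

t = -2.141, df = 7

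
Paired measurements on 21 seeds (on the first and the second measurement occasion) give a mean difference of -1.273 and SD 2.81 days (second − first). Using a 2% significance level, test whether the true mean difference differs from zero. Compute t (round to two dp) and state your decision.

t = -2.08; fail to reject H0

H0: μ_d = 0; H1: μ_d ≠ 0 (paired t-test on the differences, two-sided).
t = d̄/(s_d/√n) = -1.273/(2.81/√21) = -2.08
df = n − 1 = 20
Two-sided p-value ≈ 0.051
Since p ≈ 0.051 > α = 0.02, fail to reject H0; the data do not provide sufficient evidence against H0.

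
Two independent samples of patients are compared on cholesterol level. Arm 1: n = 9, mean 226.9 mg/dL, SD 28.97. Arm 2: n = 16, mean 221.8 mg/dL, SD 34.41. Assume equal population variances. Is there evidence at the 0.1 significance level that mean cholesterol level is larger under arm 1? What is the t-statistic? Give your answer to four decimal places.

Let group 1 = arm 1, group 2 = arm 2. H0: μ_1 = μ_2; H1: μ_1 > μ_2 (two-sample pooled-variance t-test, right-tailed).
s_p² = [(9−1)·28.97² + (16−1)·34.41²]/(9+16−2) = 1064.12
t = (226.9 − 221.8)/√[1064.12·(1/9 + 1/16)] = 0.3752
df = n₁ + n₂ − 2 = 23
p-value = P(T ≥ 0.3752) ≈ 0.355
Since p ≈ 0.355 > α = 0.1, fail to reject H0; the evidence is not statistically significant.

0.3752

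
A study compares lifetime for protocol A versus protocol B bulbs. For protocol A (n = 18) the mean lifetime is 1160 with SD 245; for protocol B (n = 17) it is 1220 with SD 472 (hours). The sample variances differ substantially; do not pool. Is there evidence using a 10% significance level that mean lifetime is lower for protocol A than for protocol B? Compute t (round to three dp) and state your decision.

Let group 1 = protocol A, group 2 = protocol B. H0: μ_1 = μ_2; H1: μ_1 < μ_2 (Welch's two-sample t-test, left-tailed).
t = (x̄_1 − x̄_2)/√(s_1²/n_1 + s_2²/n_2) = (1160 − 1220)/√(245²/18 + 472²/17) = -0.468
Welch–Satterthwaite df ≈ 23.73
p-value = P(T ≤ -0.468) ≈ 0.322
Since p ≈ 0.322 > α = 0.1, fail to reject H0; the data do not provide sufficient evidence against H0.

t = -0.468; fail to reject H0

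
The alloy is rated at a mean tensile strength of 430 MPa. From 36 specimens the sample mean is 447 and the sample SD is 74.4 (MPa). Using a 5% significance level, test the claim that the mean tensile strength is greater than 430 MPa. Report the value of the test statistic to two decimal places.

1.37

H0: μ = 430; H1: μ > 430 (one-sample t-test, right-tailed).
t = (x̄ − μ₀)/(s/√n) = (447 − 430)/(74.4/√36) = 1.37
df = n − 1 = 35
p-value = P(T ≥ 1.37) ≈ 0.090
Since p ≈ 0.090 > α = 0.05, fail to reject H0; the data do not provide sufficient evidence against H0.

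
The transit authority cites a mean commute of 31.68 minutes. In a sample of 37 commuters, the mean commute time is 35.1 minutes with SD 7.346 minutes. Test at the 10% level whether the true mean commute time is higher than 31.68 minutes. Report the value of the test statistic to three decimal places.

2.832

H0: μ = 31.68; H1: μ > 31.68 (one-sample t-test, right-tailed).
t = (x̄ − μ₀)/(s/√n) = (35.1 − 31.68)/(7.346/√37) = 2.832
df = n − 1 = 36
p-value = P(T ≥ 2.832) ≈ 0.004
Since p ≈ 0.004 < α = 0.1, reject H0; the evidence is statistically significant.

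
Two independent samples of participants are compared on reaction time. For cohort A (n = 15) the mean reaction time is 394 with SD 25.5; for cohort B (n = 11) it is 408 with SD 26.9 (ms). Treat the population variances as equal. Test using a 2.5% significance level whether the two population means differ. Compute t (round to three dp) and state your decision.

Let group 1 = cohort A, group 2 = cohort B. H0: μ_1 = μ_2; H1: μ_1 ≠ μ_2 (two-sample pooled-variance t-test, two-sided).
s_p² = [(15−1)·25.5² + (11−1)·26.9²]/(15+11−2) = 680.817
t = (394 − 408)/√[680.817·(1/15 + 1/11)] = -1.352
df = n₁ + n₂ − 2 = 24
Two-sided p-value ≈ 0.189
Since p ≈ 0.189 > α = 0.025, fail to reject H0; the data do not provide sufficient evidence against H0.

t = -1.352; fail to reject H0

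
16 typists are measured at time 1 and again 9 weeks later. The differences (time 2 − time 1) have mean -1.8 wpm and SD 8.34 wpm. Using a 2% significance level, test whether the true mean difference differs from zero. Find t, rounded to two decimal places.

-0.86

H0: μ_d = 0; H1: μ_d ≠ 0 (paired t-test on the differences, two-sided).
t = d̄/(s_d/√n) = -1.8/(8.34/√16) = -0.86
df = n − 1 = 15
Two-sided p-value ≈ 0.402
Since p ≈ 0.402 > α = 0.02, fail to reject H0; the evidence is not statistically significant.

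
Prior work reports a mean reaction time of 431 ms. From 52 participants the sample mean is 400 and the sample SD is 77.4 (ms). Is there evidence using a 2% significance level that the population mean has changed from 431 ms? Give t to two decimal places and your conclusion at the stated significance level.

H0: μ = 431; H1: μ ≠ 431 (one-sample t-test, two-sided).
t = (x̄ − μ₀)/(s/√n) = (400 − 431)/(77.4/√52) = -2.89
df = n − 1 = 51
Two-sided p-value ≈ 0.006
Since p ≈ 0.006 < α = 0.02, reject H0; the evidence is statistically significant.

t = -2.89; reject H0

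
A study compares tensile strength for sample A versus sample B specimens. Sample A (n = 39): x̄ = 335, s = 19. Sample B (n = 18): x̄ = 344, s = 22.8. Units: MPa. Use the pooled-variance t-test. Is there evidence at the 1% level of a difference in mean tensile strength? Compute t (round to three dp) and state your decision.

Let group 1 = sample A, group 2 = sample B. H0: μ_1 = μ_2; H1: μ_1 ≠ μ_2 (two-sample pooled-variance t-test, two-sided).
s_p² = [(39−1)·19² + (18−1)·22.8²]/(39+18−2) = 410.096
t = (335 − 344)/√[410.096·(1/39 + 1/18)] = -1.560
df = n₁ + n₂ − 2 = 55
Two-sided p-value ≈ 0.1246
Since p ≈ 0.1246 > α = 0.01, fail to reject H0; the data do not provide sufficient evidence against H0.

t = -1.560; fail to reject H0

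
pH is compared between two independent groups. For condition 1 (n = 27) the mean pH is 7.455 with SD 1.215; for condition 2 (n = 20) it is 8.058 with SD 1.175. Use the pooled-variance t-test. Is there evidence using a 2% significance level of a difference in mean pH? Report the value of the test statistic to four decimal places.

-1.7057

Let group 1 = condition 1, group 2 = condition 2. H0: μ_1 = μ_2; H1: μ_1 ≠ μ_2 (two-sample pooled-variance t-test, two-sided).
s_p² = [(27−1)·1.215² + (20−1)·1.175²]/(27+20−2) = 1.43586
t = (7.455 − 8.058)/√[1.43586·(1/27 + 1/20)] = -1.7057
df = n₁ + n₂ − 2 = 45
Two-sided p-value ≈ 0.095
Since p ≈ 0.095 > α = 0.02, fail to reject H0; the data do not provide sufficient evidence against H0.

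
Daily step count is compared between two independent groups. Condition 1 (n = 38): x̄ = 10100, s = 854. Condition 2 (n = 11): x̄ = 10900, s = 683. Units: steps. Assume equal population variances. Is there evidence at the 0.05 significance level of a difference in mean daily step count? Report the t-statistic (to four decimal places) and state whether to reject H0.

t = -2.8474; reject H0

Let group 1 = condition 1, group 2 = condition 2. H0: μ_1 = μ_2; H1: μ_1 ≠ μ_2 (two-sample pooled-variance t-test, two-sided).
s_p² = [(38−1)·854² + (11−1)·683²]/(38+11−2) = 673395
t = (10100 − 10900)/√[673395·(1/38 + 1/11)] = -2.8474
df = n₁ + n₂ − 2 = 47
Two-sided p-value ≈ 0.007
Since p ≈ 0.007 < α = 0.05, reject H0; the evidence is statistically significant.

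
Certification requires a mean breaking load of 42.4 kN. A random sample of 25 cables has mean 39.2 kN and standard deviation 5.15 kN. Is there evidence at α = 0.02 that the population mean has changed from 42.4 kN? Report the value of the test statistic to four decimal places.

H0: μ = 42.4; H1: μ ≠ 42.4 (one-sample t-test, two-sided).
t = (x̄ − μ₀)/(s/√n) = (39.2 − 42.4)/(5.15/√25) = -3.1068
df = n − 1 = 24
Two-sided p-value ≈ 0.0048
Since p ≈ 0.0048 < α = 0.02, reject H0; the data support H1.

-3.1068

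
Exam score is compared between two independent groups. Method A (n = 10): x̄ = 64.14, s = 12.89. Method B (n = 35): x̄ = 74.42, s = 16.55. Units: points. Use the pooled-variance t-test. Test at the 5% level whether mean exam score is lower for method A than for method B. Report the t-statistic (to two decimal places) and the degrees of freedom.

t = -1.81, df = 43

Let group 1 = method A, group 2 = method B. H0: μ_1 = μ_2; H1: μ_1 < μ_2 (two-sample pooled-variance t-test, left-tailed).
s_p² = [(10−1)·12.89² + (35−1)·16.55²]/(10+35−2) = 251.35
t = (64.14 − 74.42)/√[251.35·(1/10 + 1/35)] = -1.81
df = n₁ + n₂ − 2 = 43
p-value = P(T ≤ -1.81) ≈ 0.039
Since p ≈ 0.039 < α = 0.05, reject H0; the evidence is statistically significant.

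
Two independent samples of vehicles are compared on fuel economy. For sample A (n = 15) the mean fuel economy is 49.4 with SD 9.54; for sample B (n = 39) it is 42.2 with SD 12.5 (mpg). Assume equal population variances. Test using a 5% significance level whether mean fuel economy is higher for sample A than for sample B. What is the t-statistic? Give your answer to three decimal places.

2.012

Let group 1 = sample A, group 2 = sample B. H0: μ_1 = μ_2; H1: μ_1 > μ_2 (two-sample pooled-variance t-test, right-tailed).
s_p² = [(15−1)·9.54² + (39−1)·12.5²]/(15+39−2) = 138.686
t = (49.4 − 42.2)/√[138.686·(1/15 + 1/39)] = 2.012
df = n₁ + n₂ − 2 = 52
p-value = P(T ≥ 2.012) ≈ 0.025
Since p ≈ 0.025 < α = 0.05, reject H0; the evidence is statistically significant.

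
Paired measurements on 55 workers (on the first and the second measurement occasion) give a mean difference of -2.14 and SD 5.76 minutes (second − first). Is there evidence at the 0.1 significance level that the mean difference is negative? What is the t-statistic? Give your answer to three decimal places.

H0: μ_d = 0; H1: μ_d < 0 (paired t-test on the differences, left-tailed).
t = d̄/(s_d/√n) = -2.14/(5.76/√55) = -2.755
df = n − 1 = 54
p-value = P(T ≤ -2.755) ≈ 0.0040
Since p ≈ 0.0040 < α = 0.1, reject H0; the evidence is statistically significant.

-2.755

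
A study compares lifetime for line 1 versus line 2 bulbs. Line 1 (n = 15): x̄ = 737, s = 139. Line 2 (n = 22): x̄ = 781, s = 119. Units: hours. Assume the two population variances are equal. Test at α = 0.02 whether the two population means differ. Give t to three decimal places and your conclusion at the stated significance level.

t = -1.032; fail to reject H0

Let group 1 = line 1, group 2 = line 2. H0: μ_1 = μ_2; H1: μ_1 ≠ μ_2 (two-sample pooled-variance t-test, two-sided).
s_p² = [(15−1)·139² + (22−1)·119²]/(15+22−2) = 16225
t = (737 − 781)/√[16225·(1/15 + 1/22)] = -1.032
df = n₁ + n₂ − 2 = 35
Two-sided p-value ≈ 0.309
Since p ≈ 0.309 > α = 0.02, fail to reject H0; the data do not provide sufficient evidence against H0.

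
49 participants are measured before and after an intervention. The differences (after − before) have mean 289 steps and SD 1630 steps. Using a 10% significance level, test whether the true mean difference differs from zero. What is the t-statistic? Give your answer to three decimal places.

1.241

H0: μ_d = 0; H1: μ_d ≠ 0 (paired t-test on the differences, two-sided).
t = d̄/(s_d/√n) = 289/(1630/√49) = 1.241
df = n − 1 = 48
Two-sided p-value ≈ 0.221
Since p ≈ 0.221 > α = 0.1, fail to reject H0; the data do not provide sufficient evidence against H0.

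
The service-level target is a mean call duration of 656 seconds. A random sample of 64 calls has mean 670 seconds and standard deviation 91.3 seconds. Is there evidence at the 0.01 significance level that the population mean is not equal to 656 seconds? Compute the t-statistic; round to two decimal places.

1.23

H0: μ = 656; H1: μ ≠ 656 (one-sample t-test, two-sided).
t = (x̄ − μ₀)/(s/√n) = (670 − 656)/(91.3/√64) = 1.23
df = n − 1 = 63
Two-sided p-value ≈ 0.2245
Since p ≈ 0.2245 > α = 0.01, fail to reject H0; the data do not provide sufficient evidence against H0.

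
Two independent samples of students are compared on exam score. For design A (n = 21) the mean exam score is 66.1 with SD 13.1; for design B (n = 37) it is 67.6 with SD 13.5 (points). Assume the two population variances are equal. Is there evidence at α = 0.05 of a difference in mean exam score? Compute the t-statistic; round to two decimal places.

-0.41

Let group 1 = design A, group 2 = design B. H0: μ_1 = μ_2; H1: μ_1 ≠ μ_2 (two-sample pooled-variance t-test, two-sided).
s_p² = [(21−1)·13.1² + (37−1)·13.5²]/(21+37−2) = 178.45
t = (66.1 − 67.6)/√[178.45·(1/21 + 1/37)] = -0.41
df = n₁ + n₂ − 2 = 56
Two-sided p-value ≈ 0.683
Since p ≈ 0.683 > α = 0.05, fail to reject H0; the evidence is not statistically significant.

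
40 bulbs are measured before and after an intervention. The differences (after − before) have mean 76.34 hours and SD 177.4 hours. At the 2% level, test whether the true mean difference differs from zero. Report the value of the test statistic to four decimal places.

H0: μ_d = 0; H1: μ_d ≠ 0 (paired t-test on the differences, two-sided).
t = d̄/(s_d/√n) = 76.34/(177.4/√40) = 2.7216
df = n − 1 = 39
Two-sided p-value ≈ 0.010
Since p ≈ 0.010 < α = 0.02, reject H0; the evidence is statistically significant.

2.7216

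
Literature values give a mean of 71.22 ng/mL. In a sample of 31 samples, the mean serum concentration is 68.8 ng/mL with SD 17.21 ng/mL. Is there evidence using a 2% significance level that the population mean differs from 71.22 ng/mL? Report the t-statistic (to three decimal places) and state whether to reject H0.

H0: μ = 71.22; H1: μ ≠ 71.22 (one-sample t-test, two-sided).
t = (x̄ − μ₀)/(s/√n) = (68.8 − 71.22)/(17.21/√31) = -0.783
df = n − 1 = 30
Two-sided p-value ≈ 0.4398
Since p ≈ 0.4398 > α = 0.02, fail to reject H0; the evidence is not statistically significant.

t = -0.783; fail to reject H0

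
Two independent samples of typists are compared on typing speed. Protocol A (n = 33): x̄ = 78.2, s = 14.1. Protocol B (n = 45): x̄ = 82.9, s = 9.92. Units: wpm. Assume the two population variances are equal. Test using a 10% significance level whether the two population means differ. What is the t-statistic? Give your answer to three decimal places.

-1.729

Let group 1 = protocol A, group 2 = protocol B. H0: μ_1 = μ_2; H1: μ_1 ≠ μ_2 (two-sample pooled-variance t-test, two-sided).
s_p² = [(33−1)·14.1² + (45−1)·9.92²]/(33+45−2) = 140.682
t = (78.2 − 82.9)/√[140.682·(1/33 + 1/45)] = -1.729
df = n₁ + n₂ − 2 = 76
Two-sided p-value ≈ 0.0879
Since p ≈ 0.0879 < α = 0.1, reject H0; the evidence is statistically significant.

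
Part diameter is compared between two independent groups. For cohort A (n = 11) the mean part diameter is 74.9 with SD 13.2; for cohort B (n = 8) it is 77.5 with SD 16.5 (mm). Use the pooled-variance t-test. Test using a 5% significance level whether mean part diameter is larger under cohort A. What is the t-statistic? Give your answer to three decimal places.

Let group 1 = cohort A, group 2 = cohort B. H0: μ_1 = μ_2; H1: μ_1 > μ_2 (two-sample pooled-variance t-test, right-tailed).
s_p² = [(11−1)·13.2² + (8−1)·16.5²]/(11+8−2) = 214.597
t = (74.9 − 77.5)/√[214.597·(1/11 + 1/8)] = -0.382
df = n₁ + n₂ − 2 = 17
p-value = P(T ≥ -0.382) ≈ 0.646
Since p ≈ 0.646 > α = 0.05, fail to reject H0; the evidence is not statistically significant.

-0.382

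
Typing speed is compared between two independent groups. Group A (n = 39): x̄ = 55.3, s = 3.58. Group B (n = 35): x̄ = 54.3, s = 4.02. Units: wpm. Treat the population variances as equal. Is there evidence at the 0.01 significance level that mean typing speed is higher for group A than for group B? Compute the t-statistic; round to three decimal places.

1.132

Let group 1 = group A, group 2 = group B. H0: μ_1 = μ_2; H1: μ_1 > μ_2 (two-sample pooled-variance t-test, right-tailed).
s_p² = [(39−1)·3.58² + (35−1)·4.02²]/(39+35−2) = 14.3955
t = (55.3 − 54.3)/√[14.3955·(1/39 + 1/35)] = 1.132
df = n₁ + n₂ − 2 = 72
p-value = P(T ≥ 1.132) ≈ 0.131
Since p ≈ 0.131 > α = 0.01, fail to reject H0; the evidence is not statistically significant.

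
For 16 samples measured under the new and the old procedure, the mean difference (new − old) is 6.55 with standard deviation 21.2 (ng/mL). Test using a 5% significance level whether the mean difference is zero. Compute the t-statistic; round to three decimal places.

H0: μ_d = 0; H1: μ_d ≠ 0 (paired t-test on the differences, two-sided).
t = d̄/(s_d/√n) = 6.55/(21.2/√16) = 1.236
df = n − 1 = 15
Two-sided p-value ≈ 0.2355
Since p ≈ 0.2355 > α = 0.05, fail to reject H0; the evidence is not statistically significant.

1.236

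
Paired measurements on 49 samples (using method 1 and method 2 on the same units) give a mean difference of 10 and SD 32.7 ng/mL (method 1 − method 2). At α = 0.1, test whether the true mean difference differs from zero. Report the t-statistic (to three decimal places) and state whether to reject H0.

H0: μ_d = 0; H1: μ_d ≠ 0 (paired t-test on the differences, two-sided).
t = d̄/(s_d/√n) = 10/(32.7/√49) = 2.141
df = n − 1 = 48
Two-sided p-value ≈ 0.037
Since p ≈ 0.037 < α = 0.1, reject H0; the data support H1.

t = 2.141; reject H0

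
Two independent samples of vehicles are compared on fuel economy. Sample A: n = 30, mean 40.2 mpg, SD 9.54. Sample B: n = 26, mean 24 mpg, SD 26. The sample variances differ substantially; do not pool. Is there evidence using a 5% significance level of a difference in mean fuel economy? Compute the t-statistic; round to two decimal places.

3.01

Let group 1 = sample A, group 2 = sample B. H0: μ_1 = μ_2; H1: μ_1 ≠ μ_2 (Welch's two-sample t-test, two-sided).
t = (x̄_1 − x̄_2)/√(s_1²/n_1 + s_2²/n_2) = (40.2 − 24)/√(9.54²/30 + 26²/26) = 3.01
Welch–Satterthwaite df ≈ 30.81
Two-sided p-value ≈ 0.0052
Since p ≈ 0.0052 < α = 0.05, reject H0; the data support H1.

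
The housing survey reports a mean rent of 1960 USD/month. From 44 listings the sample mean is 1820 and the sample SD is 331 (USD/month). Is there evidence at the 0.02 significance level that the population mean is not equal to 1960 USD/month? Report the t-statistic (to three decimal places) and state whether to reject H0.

t = -2.806; reject H0

H0: μ = 1960; H1: μ ≠ 1960 (one-sample t-test, two-sided).
t = (x̄ − μ₀)/(s/√n) = (1820 − 1960)/(331/√44) = -2.806
df = n − 1 = 43
Two-sided p-value ≈ 0.008
Since p ≈ 0.008 < α = 0.02, reject H0; the data support H1.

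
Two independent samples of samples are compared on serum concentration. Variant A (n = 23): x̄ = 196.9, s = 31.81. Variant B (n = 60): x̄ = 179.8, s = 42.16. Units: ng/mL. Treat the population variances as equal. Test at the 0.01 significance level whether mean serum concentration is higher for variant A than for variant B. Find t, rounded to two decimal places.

Let group 1 = variant A, group 2 = variant B. H0: μ_1 = μ_2; H1: μ_1 > μ_2 (two-sample pooled-variance t-test, right-tailed).
s_p² = [(23−1)·31.81² + (60−1)·42.16²]/(23+60−2) = 1569.53
t = (196.9 − 179.8)/√[1569.53·(1/23 + 1/60)] = 1.76
df = n₁ + n₂ − 2 = 81
p-value = P(T ≥ 1.76) ≈ 0.041
Since p ≈ 0.041 > α = 0.01, fail to reject H0; the evidence is not statistically significant.

1.76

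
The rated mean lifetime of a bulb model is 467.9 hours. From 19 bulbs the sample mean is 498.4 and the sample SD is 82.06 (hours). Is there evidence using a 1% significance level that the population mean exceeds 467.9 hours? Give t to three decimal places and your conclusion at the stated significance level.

H0: μ = 467.9; H1: μ > 467.9 (one-sample t-test, right-tailed).
t = (x̄ − μ₀)/(s/√n) = (498.4 − 467.9)/(82.06/√19) = 1.620
df = n − 1 = 18
p-value = P(T ≥ 1.620) ≈ 0.0613
Since p ≈ 0.0613 > α = 0.01, fail to reject H0; the evidence is not statistically significant.

t = 1.620; fail to reject H0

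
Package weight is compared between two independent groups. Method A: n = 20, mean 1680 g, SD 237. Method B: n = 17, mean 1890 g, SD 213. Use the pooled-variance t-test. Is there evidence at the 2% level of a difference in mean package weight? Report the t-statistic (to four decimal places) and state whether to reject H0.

t = -2.8125; reject H0

Let group 1 = method A, group 2 = method B. H0: μ_1 = μ_2; H1: μ_1 ≠ μ_2 (two-sample pooled-variance t-test, two-sided).
s_p² = [(20−1)·237² + (17−1)·213²]/(20+17−2) = 51231.9
t = (1680 − 1890)/√[51231.9·(1/20 + 1/17)] = -2.8125
df = n₁ + n₂ − 2 = 35
Two-sided p-value ≈ 0.008
Since p ≈ 0.008 < α = 0.02, reject H0; the evidence is statistically significant.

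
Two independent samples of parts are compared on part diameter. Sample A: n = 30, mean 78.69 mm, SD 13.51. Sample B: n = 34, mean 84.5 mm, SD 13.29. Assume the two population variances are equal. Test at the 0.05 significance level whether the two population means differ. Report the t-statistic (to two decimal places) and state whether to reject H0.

t = -1.73; fail to reject H0

Let group 1 = sample A, group 2 = sample B. H0: μ_1 = μ_2; H1: μ_1 ≠ μ_2 (two-sample pooled-variance t-test, two-sided).
s_p² = [(30−1)·13.51² + (34−1)·13.29²]/(30+34−2) = 179.382
t = (78.69 − 84.5)/√[179.382·(1/30 + 1/34)] = -1.73
df = n₁ + n₂ − 2 = 62
Two-sided p-value ≈ 0.0883
Since p ≈ 0.0883 > α = 0.05, fail to reject H0; the evidence is not statistically significant.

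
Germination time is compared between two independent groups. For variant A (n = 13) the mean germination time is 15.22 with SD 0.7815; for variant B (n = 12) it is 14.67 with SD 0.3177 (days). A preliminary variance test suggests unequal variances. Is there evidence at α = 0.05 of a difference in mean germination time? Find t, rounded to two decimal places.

2.34

Let group 1 = variant A, group 2 = variant B. H0: μ_1 = μ_2; H1: μ_1 ≠ μ_2 (Welch's two-sample t-test, two-sided).
t = (x̄_1 − x̄_2)/√(s_1²/n_1 + s_2²/n_2) = (15.22 − 14.67)/√(0.7815²/13 + 0.3177²/12) = 2.34
Welch–Satterthwaite df ≈ 16.12
Two-sided p-value ≈ 0.0327
Since p ≈ 0.0327 < α = 0.05, reject H0; the evidence is statistically significant.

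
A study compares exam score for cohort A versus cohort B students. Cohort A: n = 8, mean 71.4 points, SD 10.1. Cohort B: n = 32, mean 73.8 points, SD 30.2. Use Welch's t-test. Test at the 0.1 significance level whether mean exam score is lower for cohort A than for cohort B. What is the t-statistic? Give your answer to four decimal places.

-0.3737

Let group 1 = cohort A, group 2 = cohort B. H0: μ_1 = μ_2; H1: μ_1 < μ_2 (Welch's two-sample t-test, left-tailed).
t = (x̄_1 − x̄_2)/√(s_1²/n_1 + s_2²/n_2) = (71.4 − 73.8)/√(10.1²/8 + 30.2²/32) = -0.3737
Welch–Satterthwaite df ≈ 34.43
p-value = P(T ≤ -0.3737) ≈ 0.3555
Since p ≈ 0.3555 > α = 0.1, fail to reject H0; the evidence is not statistically significant.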